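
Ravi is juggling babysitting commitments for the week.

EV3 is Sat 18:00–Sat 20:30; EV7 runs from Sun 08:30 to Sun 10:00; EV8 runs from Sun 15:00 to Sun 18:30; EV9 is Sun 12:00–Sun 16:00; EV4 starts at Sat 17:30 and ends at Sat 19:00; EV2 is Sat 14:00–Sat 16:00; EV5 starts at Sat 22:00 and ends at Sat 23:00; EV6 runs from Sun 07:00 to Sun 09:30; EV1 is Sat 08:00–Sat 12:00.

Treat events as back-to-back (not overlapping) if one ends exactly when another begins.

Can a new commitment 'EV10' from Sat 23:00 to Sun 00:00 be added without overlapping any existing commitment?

EV1: ends Sat 12:00 at or before EV10 starts Sat 23:00 → clear.
EV2: ends Sat 16:00 at or before EV10 starts Sat 23:00 → clear.
EV4: ends Sat 19:00 at or before EV10 starts Sat 23:00 → clear.
EV3: ends Sat 20:30 at or before EV10 starts Sat 23:00 → clear.
EV5: ends Sat 23:00 at or before EV10 starts Sat 23:00 → clear.
EV6: starts Sun 07:00 at or after EV10 ends Sun 00:00 → clear.
EV7: starts Sun 08:30 at or after EV10 ends Sun 00:00 → clear.
EV9: starts Sun 12:00 at or after EV10 ends Sun 00:00 → clear.
EV8: starts Sun 15:00 at or after EV10 ends Sun 00:00 → clear.

Yes — the slot is free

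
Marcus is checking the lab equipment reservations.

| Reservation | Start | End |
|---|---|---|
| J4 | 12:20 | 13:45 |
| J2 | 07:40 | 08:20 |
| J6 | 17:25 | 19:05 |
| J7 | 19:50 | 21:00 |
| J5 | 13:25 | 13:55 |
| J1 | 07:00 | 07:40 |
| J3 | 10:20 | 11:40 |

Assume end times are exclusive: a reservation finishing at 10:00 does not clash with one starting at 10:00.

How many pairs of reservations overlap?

1

Sorted by start: J1, J2, J3, J4, J5, J6, J7.
J2 starts exactly when J1 ends (back-to-back, no overlap), so J1 has no further overlaps.
J3 starts after J2 ends, so J2 has no further overlaps.
J4 starts after J3 ends, so J3 has no further overlaps.
J5 starts before J4 ends → J4 and J5 overlap.
J6 starts after J4 ends, so J4 has no further overlaps.
J6 starts after J5 ends, so J5 has no further overlaps.
J7 starts after J6 ends.
Overlapping pairs: J4 & J5 — 1 in total.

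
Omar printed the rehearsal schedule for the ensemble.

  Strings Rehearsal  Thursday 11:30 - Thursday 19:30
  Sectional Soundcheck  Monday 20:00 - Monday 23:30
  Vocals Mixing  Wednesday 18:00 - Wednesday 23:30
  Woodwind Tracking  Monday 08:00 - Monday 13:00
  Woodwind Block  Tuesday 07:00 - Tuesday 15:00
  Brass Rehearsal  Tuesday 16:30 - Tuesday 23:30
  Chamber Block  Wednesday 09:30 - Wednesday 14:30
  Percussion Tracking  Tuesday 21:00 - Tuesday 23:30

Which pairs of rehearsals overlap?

Brass Rehearsal & Percussion Tracking

Sorted by start: Woodwind Tracking, Sectional Soundcheck, Woodwind Block, Brass Rehearsal, Percussion Tracking, Chamber Block, Vocals Mixing, Strings Rehearsal.
Sectional Soundcheck starts after Woodwind Tracking ends, so Woodwind Tracking has no further overlaps.
Woodwind Block starts after Sectional Soundcheck ends, so Sectional Soundcheck has no further overlaps.
Brass Rehearsal starts after Woodwind Block ends, so Woodwind Block has no further overlaps.
Percussion Tracking starts before Brass Rehearsal ends → Brass Rehearsal and Percussion Tracking overlap.
Chamber Block starts after Brass Rehearsal ends, so Brass Rehearsal has no further overlaps.
Chamber Block starts after Percussion Tracking ends, so Percussion Tracking has no further overlaps.
Vocals Mixing starts after Chamber Block ends, so Chamber Block has no further overlaps.
Strings Rehearsal starts after Vocals Mixing ends.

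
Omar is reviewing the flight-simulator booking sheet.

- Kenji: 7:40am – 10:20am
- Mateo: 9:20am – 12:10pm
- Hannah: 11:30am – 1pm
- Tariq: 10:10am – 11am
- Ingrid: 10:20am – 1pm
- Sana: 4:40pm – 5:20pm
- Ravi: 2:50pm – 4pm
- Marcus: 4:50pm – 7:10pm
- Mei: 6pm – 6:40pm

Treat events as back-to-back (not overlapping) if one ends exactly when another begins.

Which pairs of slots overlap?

Hannah & Ingrid, Hannah & Mateo, Ingrid & Mateo, Ingrid & Tariq, Kenji & Mateo, Kenji & Tariq, Marcus & Mei, Marcus & Sana, Mateo & Tariq

Two intervals overlap when each starts before the other ends.
Sorted by start: Kenji, Mateo, Tariq, Ingrid, Hannah, Ravi, Sana, Marcus, Mei.
Mateo starts before Kenji ends → Kenji and Mateo overlap.
Tariq starts before Kenji ends → Kenji and Tariq overlap.
Ingrid starts exactly when Kenji ends (back-to-back, no overlap); Kenji is clear from here.
Tariq starts before Mateo ends → Mateo and Tariq overlap.
Ingrid starts before Mateo ends → Mateo and Ingrid overlap.
Hannah starts before Mateo ends → Mateo and Hannah overlap.
Ravi starts after Mateo ends; Mateo is clear from here.
Ingrid starts before Tariq ends → Tariq and Ingrid overlap.
Hannah starts after Tariq ends; Tariq is clear from here.
Hannah starts before Ingrid ends → Ingrid and Hannah overlap.
Ravi starts after Ingrid ends; Ingrid is clear from here.
Ravi starts after Hannah ends; Hannah is clear from here.
Sana starts after Ravi ends; Ravi is clear from here.
Marcus starts before Sana ends → Sana and Marcus overlap.
Mei starts after Sana ends.
Mei starts before Marcus ends → Marcus and Mei overlap.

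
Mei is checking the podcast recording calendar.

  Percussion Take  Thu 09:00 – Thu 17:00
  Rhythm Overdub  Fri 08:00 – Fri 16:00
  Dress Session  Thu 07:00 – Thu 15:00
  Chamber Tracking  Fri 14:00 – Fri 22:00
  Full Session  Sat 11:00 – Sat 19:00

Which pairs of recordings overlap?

Sorted by start: Dress Session, Percussion Take, Rhythm Overdub, Chamber Tracking, Full Session.
Percussion Take starts before Dress Session ends → Dress Session and Percussion Take overlap.
Rhythm Overdub starts after Dress Session ends — done with Dress Session.
Rhythm Overdub starts after Percussion Take ends — done with Percussion Take.
Chamber Tracking starts before Rhythm Overdub ends → Rhythm Overdub and Chamber Tracking overlap.
Full Session starts after Rhythm Overdub ends.
Full Session starts after Chamber Tracking ends.

Chamber Tracking & Rhythm Overdub, Dress Session & Percussion Take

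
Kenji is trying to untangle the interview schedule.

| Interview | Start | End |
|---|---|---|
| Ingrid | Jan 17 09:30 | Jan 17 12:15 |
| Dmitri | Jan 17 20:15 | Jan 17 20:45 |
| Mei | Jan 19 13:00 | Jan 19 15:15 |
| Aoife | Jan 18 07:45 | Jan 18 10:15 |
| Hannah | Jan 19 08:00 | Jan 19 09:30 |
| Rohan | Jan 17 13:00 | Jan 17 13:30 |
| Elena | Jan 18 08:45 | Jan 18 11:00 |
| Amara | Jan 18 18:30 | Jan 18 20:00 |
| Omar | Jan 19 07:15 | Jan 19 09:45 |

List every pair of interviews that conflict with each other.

Aoife & Elena, Hannah & Omar

Sorted by start: Ingrid, Rohan, Dmitri, Aoife, Elena, Amara, Omar, Hannah, Mei.
Rohan starts after Ingrid ends — done with Ingrid.
Dmitri starts after Rohan ends — done with Rohan.
Aoife starts after Dmitri ends — done with Dmitri.
Elena starts before Aoife ends → Aoife and Elena overlap.
Amara starts after Aoife ends — done with Aoife.
Amara starts after Elena ends — done with Elena.
Omar starts after Amara ends — done with Amara.
Hannah starts before Omar ends → Omar and Hannah overlap.
Mei starts after Omar ends.
Mei starts after Hannah ends.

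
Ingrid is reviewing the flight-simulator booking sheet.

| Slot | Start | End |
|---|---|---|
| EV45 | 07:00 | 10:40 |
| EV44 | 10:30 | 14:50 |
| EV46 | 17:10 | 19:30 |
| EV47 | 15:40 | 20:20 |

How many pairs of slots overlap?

2

Sorted by start: EV45, EV44, EV47, EV46.
EV44 starts before EV45 ends → EV45 and EV44 overlap.
EV47 starts after EV45 ends, so EV45 has no further overlaps.
EV47 starts after EV44 ends, so EV44 has no further overlaps.
EV46 starts before EV47 ends → EV47 and EV46 overlap.
Overlapping pairs: EV44 & EV45, EV46 & EV47 — 2 in total.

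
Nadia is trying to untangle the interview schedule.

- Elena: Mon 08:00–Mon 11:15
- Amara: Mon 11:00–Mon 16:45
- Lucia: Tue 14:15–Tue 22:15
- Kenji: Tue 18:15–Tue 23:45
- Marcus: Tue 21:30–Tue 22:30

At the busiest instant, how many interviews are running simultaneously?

3

Walk through starts and ends in time order (an end at T is processed before a start at T):
Mon 08:00 start Elena → 1
Mon 11:00 start Amara → 2
Mon 11:15 end Elena → 1
Mon 16:45 end Amara → 0
Tue 14:15 start Lucia → 1
Tue 18:15 start Kenji → 2
Tue 21:30 start Marcus → 3
Tue 22:15 end Lucia → 2
Tue 22:30 end Marcus → 1
Tue 23:45 end Kenji → 0
Peak is 3, at Tue 21:30 (Kenji, Lucia, Marcus).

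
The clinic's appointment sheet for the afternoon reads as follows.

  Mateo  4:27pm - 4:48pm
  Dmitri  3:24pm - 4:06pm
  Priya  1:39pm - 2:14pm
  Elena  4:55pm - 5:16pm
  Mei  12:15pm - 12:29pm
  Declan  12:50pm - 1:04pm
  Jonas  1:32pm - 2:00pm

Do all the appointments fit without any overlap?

Two intervals overlap when each starts before the other ends.
Sorted by start: Mei, Declan, Jonas, Priya, Dmitri, Mateo, Elena.
Declan starts after Mei ends — done with Mei.
Jonas starts after Declan ends — done with Declan.
Priya starts before Jonas ends → Jonas and Priya overlap.
That's a conflict, so the schedule is not conflict-free.

No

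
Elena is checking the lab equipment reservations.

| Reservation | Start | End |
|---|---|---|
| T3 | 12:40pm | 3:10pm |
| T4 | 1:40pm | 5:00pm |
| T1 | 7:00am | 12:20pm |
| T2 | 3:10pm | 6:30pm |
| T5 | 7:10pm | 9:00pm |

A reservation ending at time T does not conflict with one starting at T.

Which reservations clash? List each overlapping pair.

T2 & T4, T3 & T4

Sorted by start: T1, T3, T4, T2, T5.
T3 starts after T1 ends, so T1 has no further overlaps.
T4 starts before T3 ends → T3 and T4 overlap.
T2 starts exactly when T3 ends (back-to-back, no overlap), so T3 has no further overlaps.
T2 starts before T4 ends → T4 and T2 overlap.
T5 starts after T4 ends.
T5 starts after T2 ends.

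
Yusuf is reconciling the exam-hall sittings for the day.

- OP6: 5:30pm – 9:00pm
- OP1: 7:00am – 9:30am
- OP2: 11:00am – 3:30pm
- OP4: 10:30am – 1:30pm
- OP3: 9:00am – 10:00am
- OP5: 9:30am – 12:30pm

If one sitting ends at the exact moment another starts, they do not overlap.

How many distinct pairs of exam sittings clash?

5

Sorted by start: OP1, OP3, OP5, OP4, OP2, OP6.
OP3 starts before OP1 ends → OP1 and OP3 overlap.
OP5 starts exactly when OP1 ends (back-to-back, no overlap) — done with OP1.
OP5 starts before OP3 ends → OP3 and OP5 overlap.
OP4 starts after OP3 ends — done with OP3.
OP4 starts before OP5 ends → OP5 and OP4 overlap.
OP2 starts before OP5 ends → OP5 and OP2 overlap.
OP6 starts after OP5 ends.
OP2 starts before OP4 ends → OP4 and OP2 overlap.
OP6 starts after OP4 ends.
OP6 starts after OP2 ends.
Overlapping pairs: OP1 & OP3, OP2 & OP4, OP2 & OP5, OP3 & OP5, OP4 & OP5 — 5 in total.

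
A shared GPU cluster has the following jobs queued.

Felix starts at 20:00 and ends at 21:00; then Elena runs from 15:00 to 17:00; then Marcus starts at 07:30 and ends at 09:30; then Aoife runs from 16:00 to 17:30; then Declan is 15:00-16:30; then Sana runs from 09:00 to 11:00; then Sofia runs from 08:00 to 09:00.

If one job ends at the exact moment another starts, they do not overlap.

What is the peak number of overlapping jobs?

Walk through starts and ends in time order (an end at T is processed before a start at T):
07:30 start Marcus → 1
08:00 start Sofia → 2
09:00 end Sofia → 1
09:00 start Sana → 2
09:30 end Marcus → 1
11:00 end Sana → 0
15:00 start Declan → 1
15:00 start Elena → 2
16:00 start Aoife → 3
16:30 end Declan → 2
17:00 end Elena → 1
17:30 end Aoife → 0
20:00 start Felix → 1
21:00 end Felix → 0
Peak is 3, at 16:00 (Aoife, Declan, Elena).

3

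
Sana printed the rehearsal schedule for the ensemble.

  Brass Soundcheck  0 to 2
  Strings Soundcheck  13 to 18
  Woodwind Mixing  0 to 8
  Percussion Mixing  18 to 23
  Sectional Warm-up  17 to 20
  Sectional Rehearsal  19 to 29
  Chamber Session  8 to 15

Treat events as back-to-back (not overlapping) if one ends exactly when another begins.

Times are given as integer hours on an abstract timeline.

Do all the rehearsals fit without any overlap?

Sorted by start: Brass Soundcheck, Woodwind Mixing, Chamber Session, Strings Soundcheck, Sectional Warm-up, Percussion Mixing, Sectional Rehearsal.
Woodwind Mixing starts before Brass Soundcheck ends → Brass Soundcheck and Woodwind Mixing overlap.
That's a conflict, so the schedule is not conflict-free.

No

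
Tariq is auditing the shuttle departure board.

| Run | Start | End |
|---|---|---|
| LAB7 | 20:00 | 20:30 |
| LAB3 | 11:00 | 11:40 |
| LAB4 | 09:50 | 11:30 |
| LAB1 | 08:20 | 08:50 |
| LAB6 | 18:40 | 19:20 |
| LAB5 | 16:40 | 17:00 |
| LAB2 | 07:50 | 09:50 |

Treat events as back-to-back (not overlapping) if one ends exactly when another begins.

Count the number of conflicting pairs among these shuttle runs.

Check each pair: they overlap iff neither finishes before the other starts.
Sorted by start: LAB2, LAB1, LAB4, LAB3, LAB5, LAB6, LAB7.
LAB1 starts before LAB2 ends → LAB2 and LAB1 overlap.
LAB4 starts exactly when LAB2 ends (back-to-back, no overlap) — done with LAB2.
LAB4 starts after LAB1 ends — done with LAB1.
LAB3 starts before LAB4 ends → LAB4 and LAB3 overlap.
LAB5 starts after LAB4 ends — done with LAB4.
LAB5 starts after LAB3 ends — done with LAB3.
LAB6 starts after LAB5 ends — done with LAB5.
LAB7 starts after LAB6 ends.
Overlapping pairs: LAB1 & LAB2, LAB3 & LAB4 — 2 in total.

2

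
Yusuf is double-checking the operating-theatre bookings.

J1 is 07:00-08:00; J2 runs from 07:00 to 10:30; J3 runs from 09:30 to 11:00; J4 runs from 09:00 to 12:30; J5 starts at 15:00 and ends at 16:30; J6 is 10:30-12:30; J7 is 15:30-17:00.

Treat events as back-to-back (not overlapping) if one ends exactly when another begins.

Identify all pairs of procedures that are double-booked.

J1 & J2, J2 & J3, J2 & J4, J3 & J4, J3 & J6, J4 & J6, J5 & J7

Sorted by start: J1, J2, J4, J3, J6, J5, J7.
J2 starts before J1 ends → J1 and J2 overlap.
J4 starts after J1 ends — done with J1.
J4 starts before J2 ends → J2 and J4 overlap.
J3 starts before J2 ends → J2 and J3 overlap.
J6 starts exactly when J2 ends (back-to-back, no overlap) — done with J2.
J3 starts before J4 ends → J4 and J3 overlap.
J6 starts before J4 ends → J4 and J6 overlap.
J5 starts after J4 ends — done with J4.
J6 starts before J3 ends → J3 and J6 overlap.
J5 starts after J3 ends — done with J3.
J5 starts after J6 ends — done with J6.
J7 starts before J5 ends → J5 and J7 overlap.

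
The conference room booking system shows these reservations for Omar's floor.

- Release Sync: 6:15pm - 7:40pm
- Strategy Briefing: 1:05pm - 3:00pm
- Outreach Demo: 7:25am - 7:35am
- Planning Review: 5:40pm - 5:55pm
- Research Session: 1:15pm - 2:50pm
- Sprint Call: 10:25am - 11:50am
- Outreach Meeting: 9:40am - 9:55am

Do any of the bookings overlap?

Yes

Sorted by start: Outreach Demo, Outreach Meeting, Sprint Call, Strategy Briefing, Research Session, Planning Review, Release Sync.
Outreach Meeting starts after Outreach Demo ends, so Outreach Demo has no further overlaps.
Sprint Call starts after Outreach Meeting ends, so Outreach Meeting has no further overlaps.
Strategy Briefing starts after Sprint Call ends, so Sprint Call has no further overlaps.
Research Session starts before Strategy Briefing ends → Strategy Briefing and Research Session overlap.
That's a conflict, so the schedule is not conflict-free.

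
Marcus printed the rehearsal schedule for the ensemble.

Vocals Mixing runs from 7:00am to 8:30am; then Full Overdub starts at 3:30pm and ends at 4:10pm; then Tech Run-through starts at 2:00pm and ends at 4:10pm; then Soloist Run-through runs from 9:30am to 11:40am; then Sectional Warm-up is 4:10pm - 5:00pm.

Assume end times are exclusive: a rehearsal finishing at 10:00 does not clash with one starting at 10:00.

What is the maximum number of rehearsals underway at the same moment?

Sort all start/end points and keep a running count:
7:00am start Vocals Mixing → 1
8:30am end Vocals Mixing → 0
9:30am start Soloist Run-through → 1
11:40am end Soloist Run-through → 0
2:00pm start Tech Run-through → 1
3:30pm start Full Overdub → 2
4:10pm end Full Overdub → 1
4:10pm end Tech Run-through → 0
4:10pm start Sectional Warm-up → 1
5:00pm end Sectional Warm-up → 0
Peak is 2, at 3:30pm (Full Overdub, Tech Run-through).

2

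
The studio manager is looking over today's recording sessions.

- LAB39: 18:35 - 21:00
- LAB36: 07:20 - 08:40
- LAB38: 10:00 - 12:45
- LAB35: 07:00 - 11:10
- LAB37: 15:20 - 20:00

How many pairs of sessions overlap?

Sorted by start: LAB35, LAB36, LAB38, LAB37, LAB39.
LAB36 starts before LAB35 ends → LAB35 and LAB36 overlap.
LAB38 starts before LAB35 ends → LAB35 and LAB38 overlap.
LAB37 starts after LAB35 ends — done with LAB35.
LAB38 starts after LAB36 ends — done with LAB36.
LAB37 starts after LAB38 ends — done with LAB38.
LAB39 starts before LAB37 ends → LAB37 and LAB39 overlap.
Overlapping pairs: LAB35 & LAB36, LAB35 & LAB38, LAB37 & LAB39 — 3 in total.

3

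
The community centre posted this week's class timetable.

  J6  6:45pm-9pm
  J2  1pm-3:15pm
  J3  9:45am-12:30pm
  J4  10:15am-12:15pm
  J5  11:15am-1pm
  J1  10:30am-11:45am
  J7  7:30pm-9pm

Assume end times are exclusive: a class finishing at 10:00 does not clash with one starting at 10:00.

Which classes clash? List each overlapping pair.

J1 & J3, J1 & J4, J1 & J5, J3 & J4, J3 & J5, J4 & J5, J6 & J7

Sorted by start: J3, J4, J1, J5, J2, J6, J7.
J4 starts before J3 ends → J3 and J4 overlap.
J1 starts before J3 ends → J3 and J1 overlap.
J5 starts before J3 ends → J3 and J5 overlap.
J2 starts after J3 ends, so J3 has no further overlaps.
J1 starts before J4 ends → J4 and J1 overlap.
J5 starts before J4 ends → J4 and J5 overlap.
J2 starts after J4 ends, so J4 has no further overlaps.
J5 starts before J1 ends → J1 and J5 overlap.
J2 starts after J1 ends, so J1 has no further overlaps.
J2 starts exactly when J5 ends (back-to-back, no overlap), so J5 has no further overlaps.
J6 starts after J2 ends, so J2 has no further overlaps.
J7 starts before J6 ends → J6 and J7 overlap.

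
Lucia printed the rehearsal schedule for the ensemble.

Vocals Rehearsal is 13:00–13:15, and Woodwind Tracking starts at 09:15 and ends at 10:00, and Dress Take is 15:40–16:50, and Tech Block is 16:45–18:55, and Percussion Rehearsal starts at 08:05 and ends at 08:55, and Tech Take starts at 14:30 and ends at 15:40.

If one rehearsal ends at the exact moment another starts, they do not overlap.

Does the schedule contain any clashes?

Sorted by start: Percussion Rehearsal, Woodwind Tracking, Vocals Rehearsal, Tech Take, Dress Take, Tech Block.
Woodwind Tracking starts after Percussion Rehearsal ends, so nothing later overlaps Percussion Rehearsal either.
Vocals Rehearsal starts after Woodwind Tracking ends, so nothing later overlaps Woodwind Tracking either.
Tech Take starts after Vocals Rehearsal ends, so nothing later overlaps Vocals Rehearsal either.
Dress Take starts exactly when Tech Take ends (back-to-back, no overlap), so nothing later overlaps Tech Take either.
Tech Block starts before Dress Take ends → Dress Take and Tech Block overlap.
That's a conflict, so the schedule is not conflict-free.

Yes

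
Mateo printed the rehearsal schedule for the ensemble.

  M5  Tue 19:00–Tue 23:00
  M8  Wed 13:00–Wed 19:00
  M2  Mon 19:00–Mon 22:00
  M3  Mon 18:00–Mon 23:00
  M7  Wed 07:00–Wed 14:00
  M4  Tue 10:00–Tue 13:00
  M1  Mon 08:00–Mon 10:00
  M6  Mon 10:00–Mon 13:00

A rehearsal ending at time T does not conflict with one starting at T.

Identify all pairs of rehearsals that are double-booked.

M2 & M3, M7 & M8

Check each pair: they overlap iff neither finishes before the other starts.
Sorted by start: M1, M6, M3, M2, M4, M5, M7, M8.
M6 starts exactly when M1 ends (back-to-back, no overlap), so nothing later overlaps M1 either.
M3 starts after M6 ends, so nothing later overlaps M6 either.
M2 starts before M3 ends → M3 and M2 overlap.
M4 starts after M3 ends, so nothing later overlaps M3 either.
M4 starts after M2 ends, so nothing later overlaps M2 either.
M5 starts after M4 ends, so nothing later overlaps M4 either.
M7 starts after M5 ends, so nothing later overlaps M5 either.
M8 starts before M7 ends → M7 and M8 overlap.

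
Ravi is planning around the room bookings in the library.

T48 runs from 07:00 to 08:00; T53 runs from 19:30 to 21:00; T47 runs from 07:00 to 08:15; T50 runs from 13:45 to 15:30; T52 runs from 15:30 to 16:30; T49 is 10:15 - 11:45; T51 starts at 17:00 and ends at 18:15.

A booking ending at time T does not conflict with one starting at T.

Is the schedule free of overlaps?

No

Sorted by start: T47, T48, T49, T50, T52, T51, T53.
T48 starts before T47 ends → T47 and T48 overlap.
That's a conflict, so the schedule is not conflict-free.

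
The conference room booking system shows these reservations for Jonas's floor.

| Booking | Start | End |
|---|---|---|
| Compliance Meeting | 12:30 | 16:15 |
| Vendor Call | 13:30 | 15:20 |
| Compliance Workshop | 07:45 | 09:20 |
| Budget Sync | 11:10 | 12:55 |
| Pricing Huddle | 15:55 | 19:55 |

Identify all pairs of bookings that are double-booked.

Budget Sync & Compliance Meeting, Compliance Meeting & Pricing Huddle, Compliance Meeting & Vendor Call

Check each pair: they overlap iff neither finishes before the other starts.
Sorted by start: Compliance Workshop, Budget Sync, Compliance Meeting, Vendor Call, Pricing Huddle.
Budget Sync starts after Compliance Workshop ends; Compliance Workshop is clear from here.
Compliance Meeting starts before Budget Sync ends → Budget Sync and Compliance Meeting overlap.
Vendor Call starts after Budget Sync ends; Budget Sync is clear from here.
Vendor Call starts before Compliance Meeting ends → Compliance Meeting and Vendor Call overlap.
Pricing Huddle starts before Compliance Meeting ends → Compliance Meeting and Pricing Huddle overlap.
Pricing Huddle starts after Vendor Call ends.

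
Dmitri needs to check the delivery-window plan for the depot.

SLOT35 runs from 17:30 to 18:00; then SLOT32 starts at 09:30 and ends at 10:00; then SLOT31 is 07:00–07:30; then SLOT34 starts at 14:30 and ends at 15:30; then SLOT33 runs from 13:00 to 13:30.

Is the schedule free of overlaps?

Yes

Check each pair: they overlap iff neither finishes before the other starts.
Sorted by start: SLOT31, SLOT32, SLOT33, SLOT34, SLOT35.
SLOT32 starts after SLOT31 ends, so SLOT31 has no further overlaps.
SLOT33 starts after SLOT32 ends, so SLOT32 has no further overlaps.
SLOT34 starts after SLOT33 ends, so SLOT33 has no further overlaps.
SLOT35 starts after SLOT34 ends.
Every pair is clear; the schedule has no overlaps.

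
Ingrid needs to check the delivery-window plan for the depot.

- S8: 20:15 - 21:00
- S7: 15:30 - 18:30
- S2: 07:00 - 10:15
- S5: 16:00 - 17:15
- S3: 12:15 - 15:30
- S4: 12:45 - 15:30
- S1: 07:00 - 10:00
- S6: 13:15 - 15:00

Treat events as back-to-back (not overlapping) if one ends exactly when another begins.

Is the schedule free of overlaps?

Sorted by start: S1, S2, S3, S4, S6, S7, S5, S8.
S2 starts before S1 ends → S1 and S2 overlap.
That's a conflict, so the schedule is not conflict-free.

No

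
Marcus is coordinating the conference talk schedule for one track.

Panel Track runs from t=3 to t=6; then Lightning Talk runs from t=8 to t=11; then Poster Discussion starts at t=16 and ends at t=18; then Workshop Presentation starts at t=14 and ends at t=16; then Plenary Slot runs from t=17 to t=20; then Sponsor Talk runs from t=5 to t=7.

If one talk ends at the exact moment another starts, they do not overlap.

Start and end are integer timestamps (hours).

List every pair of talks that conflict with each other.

Panel Track & Sponsor Talk, Plenary Slot & Poster Discussion

Check each pair: they overlap iff neither finishes before the other starts.
Sorted by start: Panel Track, Sponsor Talk, Lightning Talk, Workshop Presentation, Poster Discussion, Plenary Slot.
Sponsor Talk starts before Panel Track ends → Panel Track and Sponsor Talk overlap.
Lightning Talk starts after Panel Track ends, so Panel Track has no further overlaps.
Lightning Talk starts after Sponsor Talk ends, so Sponsor Talk has no further overlaps.
Workshop Presentation starts after Lightning Talk ends, so Lightning Talk has no further overlaps.
Poster Discussion starts exactly when Workshop Presentation ends (back-to-back, no overlap), so Workshop Presentation has no further overlaps.
Plenary Slot starts before Poster Discussion ends → Poster Discussion and Plenary Slot overlap.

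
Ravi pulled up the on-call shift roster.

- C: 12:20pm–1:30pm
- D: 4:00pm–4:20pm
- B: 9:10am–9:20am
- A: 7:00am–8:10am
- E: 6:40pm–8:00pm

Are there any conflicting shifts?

Sorted by start: A, B, C, D, E.
B starts after A ends, so A has no further overlaps.
C starts after B ends, so B has no further overlaps.
D starts after C ends, so C has no further overlaps.
E starts after D ends.
Every pair is clear; the schedule has no overlaps.

No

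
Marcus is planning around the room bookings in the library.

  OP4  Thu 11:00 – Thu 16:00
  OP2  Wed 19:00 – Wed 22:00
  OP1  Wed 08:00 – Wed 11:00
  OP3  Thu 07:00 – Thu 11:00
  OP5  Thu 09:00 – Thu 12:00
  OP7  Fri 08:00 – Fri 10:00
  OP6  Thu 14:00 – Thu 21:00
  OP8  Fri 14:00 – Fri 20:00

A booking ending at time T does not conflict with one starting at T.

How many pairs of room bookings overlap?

3

Sorted by start: OP1, OP2, OP3, OP5, OP4, OP6, OP7, OP8.
OP2 starts after OP1 ends; OP1 is clear from here.
OP3 starts after OP2 ends; OP2 is clear from here.
OP5 starts before OP3 ends → OP3 and OP5 overlap.
OP4 starts exactly when OP3 ends (back-to-back, no overlap); OP3 is clear from here.
OP4 starts before OP5 ends → OP5 and OP4 overlap.
OP6 starts after OP5 ends; OP5 is clear from here.
OP6 starts before OP4 ends → OP4 and OP6 overlap.
OP7 starts after OP4 ends; OP4 is clear from here.
OP7 starts after OP6 ends; OP6 is clear from here.
OP8 starts after OP7 ends.
Overlapping pairs: OP3 & OP5, OP4 & OP5, OP4 & OP6 — 3 in total.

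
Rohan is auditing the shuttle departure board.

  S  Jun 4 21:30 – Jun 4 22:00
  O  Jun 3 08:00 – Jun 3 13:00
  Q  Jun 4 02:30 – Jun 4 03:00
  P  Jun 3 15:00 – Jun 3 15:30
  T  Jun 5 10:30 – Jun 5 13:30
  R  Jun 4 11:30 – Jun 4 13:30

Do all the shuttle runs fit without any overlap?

Sorted by start: O, P, Q, R, S, T.
P starts after O ends; O is clear from here.
Q starts after P ends; P is clear from here.
R starts after Q ends; Q is clear from here.
S starts after R ends; R is clear from here.
T starts after S ends.
Every pair is clear; the schedule has no overlaps.

Yes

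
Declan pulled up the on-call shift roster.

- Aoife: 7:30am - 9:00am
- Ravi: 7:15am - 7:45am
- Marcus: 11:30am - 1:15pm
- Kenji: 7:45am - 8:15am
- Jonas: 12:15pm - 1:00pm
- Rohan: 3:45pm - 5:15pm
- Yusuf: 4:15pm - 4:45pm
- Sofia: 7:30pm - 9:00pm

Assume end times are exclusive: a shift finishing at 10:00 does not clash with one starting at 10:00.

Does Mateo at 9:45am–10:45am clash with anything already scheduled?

Ravi: ends 7:45am at or before Mateo starts 9:45am → clear.
Aoife: ends 9:00am at or before Mateo starts 9:45am → clear.
Kenji: ends 8:15am at or before Mateo starts 9:45am → clear.
Marcus: starts 11:30am at or after Mateo ends 10:45am → clear.
Jonas: starts 12:15pm at or after Mateo ends 10:45am → clear.
Rohan: starts 3:45pm at or after Mateo ends 10:45am → clear.
Yusuf: starts 4:15pm at or after Mateo ends 10:45am → clear.
Sofia: starts 7:30pm at or after Mateo ends 10:45am → clear.

No — it doesn't clash with anything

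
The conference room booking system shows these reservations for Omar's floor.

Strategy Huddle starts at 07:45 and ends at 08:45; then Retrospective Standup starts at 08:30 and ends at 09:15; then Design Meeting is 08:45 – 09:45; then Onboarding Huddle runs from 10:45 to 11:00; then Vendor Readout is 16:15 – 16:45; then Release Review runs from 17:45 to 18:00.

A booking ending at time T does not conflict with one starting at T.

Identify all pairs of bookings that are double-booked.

Check each pair: they overlap iff neither finishes before the other starts.
Sorted by start: Strategy Huddle, Retrospective Standup, Design Meeting, Onboarding Huddle, Vendor Readout, Release Review.
Retrospective Standup starts before Strategy Huddle ends → Strategy Huddle and Retrospective Standup overlap.
Design Meeting starts exactly when Strategy Huddle ends (back-to-back, no overlap), so Strategy Huddle has no further overlaps.
Design Meeting starts before Retrospective Standup ends → Retrospective Standup and Design Meeting overlap.
Onboarding Huddle starts after Retrospective Standup ends, so Retrospective Standup has no further overlaps.
Onboarding Huddle starts after Design Meeting ends, so Design Meeting has no further overlaps.
Vendor Readout starts after Onboarding Huddle ends, so Onboarding Huddle has no further overlaps.
Release Review starts after Vendor Readout ends.

Design Meeting & Retrospective Standup, Retrospective Standup & Strategy Huddle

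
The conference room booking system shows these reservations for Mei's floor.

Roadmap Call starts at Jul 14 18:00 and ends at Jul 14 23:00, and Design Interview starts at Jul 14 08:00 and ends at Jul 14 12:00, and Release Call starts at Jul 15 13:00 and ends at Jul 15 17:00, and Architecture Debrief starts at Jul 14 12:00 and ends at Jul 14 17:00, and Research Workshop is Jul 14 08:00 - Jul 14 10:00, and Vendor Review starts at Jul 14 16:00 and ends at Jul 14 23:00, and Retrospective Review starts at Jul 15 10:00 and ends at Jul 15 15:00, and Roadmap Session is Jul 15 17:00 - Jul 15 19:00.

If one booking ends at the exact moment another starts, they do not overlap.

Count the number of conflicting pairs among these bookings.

4

Sorted by start: Design Interview, Research Workshop, Architecture Debrief, Vendor Review, Roadmap Call, Retrospective Review, Release Call, Roadmap Session.
Research Workshop starts before Design Interview ends → Design Interview and Research Workshop overlap.
Architecture Debrief starts exactly when Design Interview ends (back-to-back, no overlap) — done with Design Interview.
Architecture Debrief starts after Research Workshop ends — done with Research Workshop.
Vendor Review starts before Architecture Debrief ends → Architecture Debrief and Vendor Review overlap.
Roadmap Call starts after Architecture Debrief ends — done with Architecture Debrief.
Roadmap Call starts before Vendor Review ends → Vendor Review and Roadmap Call overlap.
Retrospective Review starts after Vendor Review ends — done with Vendor Review.
Retrospective Review starts after Roadmap Call ends — done with Roadmap Call.
Release Call starts before Retrospective Review ends → Retrospective Review and Release Call overlap.
Roadmap Session starts after Retrospective Review ends.
Roadmap Session starts exactly when Release Call ends (back-to-back, no overlap).
Overlapping pairs: Architecture Debrief & Vendor Review, Design Interview & Research Workshop, Release Call & Retrospective Review, Roadmap Call & Vendor Review — 4 in total.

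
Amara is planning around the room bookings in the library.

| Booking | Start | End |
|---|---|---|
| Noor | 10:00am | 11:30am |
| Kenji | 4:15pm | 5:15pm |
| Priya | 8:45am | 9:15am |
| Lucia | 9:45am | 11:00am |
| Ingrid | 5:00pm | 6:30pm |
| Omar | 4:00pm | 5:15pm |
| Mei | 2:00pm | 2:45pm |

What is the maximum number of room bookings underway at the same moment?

Sweep the timeline, counting +1 at each start and −1 at each end (ends before starts at a tie):
8:45am start Priya → 1
9:15am end Priya → 0
9:45am start Lucia → 1
10:00am start Noor → 2
11:00am end Lucia → 1
11:30am end Noor → 0
2:00pm start Mei → 1
2:45pm end Mei → 0
4:00pm start Omar → 1
4:15pm start Kenji → 2
5:00pm start Ingrid → 3
5:15pm end Kenji → 2
5:15pm end Omar → 1
6:30pm end Ingrid → 0
Peak is 3, at 5:00pm (Ingrid, Kenji, Omar).

3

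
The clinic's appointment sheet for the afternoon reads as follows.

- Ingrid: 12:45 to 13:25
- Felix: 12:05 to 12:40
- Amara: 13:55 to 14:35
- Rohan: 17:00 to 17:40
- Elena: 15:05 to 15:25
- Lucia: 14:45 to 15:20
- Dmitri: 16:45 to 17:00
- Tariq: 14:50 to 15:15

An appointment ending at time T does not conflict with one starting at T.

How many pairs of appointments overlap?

3

Check each pair: they overlap iff neither finishes before the other starts.
Sorted by start: Felix, Ingrid, Amara, Lucia, Tariq, Elena, Dmitri, Rohan.
Ingrid starts after Felix ends, so nothing later overlaps Felix either.
Amara starts after Ingrid ends, so nothing later overlaps Ingrid either.
Lucia starts after Amara ends, so nothing later overlaps Amara either.
Tariq starts before Lucia ends → Lucia and Tariq overlap.
Elena starts before Lucia ends → Lucia and Elena overlap.
Dmitri starts after Lucia ends, so nothing later overlaps Lucia either.
Elena starts before Tariq ends → Tariq and Elena overlap.
Dmitri starts after Tariq ends, so nothing later overlaps Tariq either.
Dmitri starts after Elena ends, so nothing later overlaps Elena either.
Rohan starts exactly when Dmitri ends (back-to-back, no overlap).
Overlapping pairs: Elena & Lucia, Elena & Tariq, Lucia & Tariq — 3 in total.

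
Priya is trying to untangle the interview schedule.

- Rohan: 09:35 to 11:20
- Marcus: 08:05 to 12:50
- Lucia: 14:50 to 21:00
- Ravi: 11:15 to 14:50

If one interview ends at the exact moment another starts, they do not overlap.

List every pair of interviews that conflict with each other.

Check each pair: they overlap iff neither finishes before the other starts.
Sorted by start: Marcus, Rohan, Ravi, Lucia.
Rohan starts before Marcus ends → Marcus and Rohan overlap.
Ravi starts before Marcus ends → Marcus and Ravi overlap.
Lucia starts after Marcus ends.
Ravi starts before Rohan ends → Rohan and Ravi overlap.
Lucia starts after Rohan ends.
Lucia starts exactly when Ravi ends (back-to-back, no overlap).

Marcus & Ravi, Marcus & Rohan, Ravi & Rohan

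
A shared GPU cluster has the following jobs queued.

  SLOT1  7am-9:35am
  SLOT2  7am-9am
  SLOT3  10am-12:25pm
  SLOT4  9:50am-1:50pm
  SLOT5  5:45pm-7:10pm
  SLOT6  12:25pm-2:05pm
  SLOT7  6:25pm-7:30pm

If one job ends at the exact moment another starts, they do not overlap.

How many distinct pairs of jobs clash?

4

Check each pair: they overlap iff neither finishes before the other starts.
Sorted by start: SLOT1, SLOT2, SLOT4, SLOT3, SLOT6, SLOT5, SLOT7.
SLOT2 starts before SLOT1 ends → SLOT1 and SLOT2 overlap.
SLOT4 starts after SLOT1 ends, so SLOT1 has no further overlaps.
SLOT4 starts after SLOT2 ends, so SLOT2 has no further overlaps.
SLOT3 starts before SLOT4 ends → SLOT4 and SLOT3 overlap.
SLOT6 starts before SLOT4 ends → SLOT4 and SLOT6 overlap.
SLOT5 starts after SLOT4 ends, so SLOT4 has no further overlaps.
SLOT6 starts exactly when SLOT3 ends (back-to-back, no overlap), so SLOT3 has no further overlaps.
SLOT5 starts after SLOT6 ends, so SLOT6 has no further overlaps.
SLOT7 starts before SLOT5 ends → SLOT5 and SLOT7 overlap.
Overlapping pairs: SLOT1 & SLOT2, SLOT3 & SLOT4, SLOT4 & SLOT6, SLOT5 & SLOT7 — 4 in total.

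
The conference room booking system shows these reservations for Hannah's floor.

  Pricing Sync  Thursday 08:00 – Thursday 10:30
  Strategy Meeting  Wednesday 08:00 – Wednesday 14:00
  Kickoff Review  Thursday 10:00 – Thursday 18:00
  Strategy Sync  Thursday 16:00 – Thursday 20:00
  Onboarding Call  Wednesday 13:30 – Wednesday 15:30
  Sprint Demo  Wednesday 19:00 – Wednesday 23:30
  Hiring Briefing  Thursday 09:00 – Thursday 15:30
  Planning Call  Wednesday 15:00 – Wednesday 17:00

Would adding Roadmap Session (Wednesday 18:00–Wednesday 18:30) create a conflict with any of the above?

No — it doesn't clash with anything

Strategy Meeting: ends Wednesday 14:00 at or before Roadmap Session starts Wednesday 18:00 → clear.
Onboarding Call: ends Wednesday 15:30 at or before Roadmap Session starts Wednesday 18:00 → clear.
Planning Call: ends Wednesday 17:00 at or before Roadmap Session starts Wednesday 18:00 → clear.
Sprint Demo: starts Wednesday 19:00 at or after Roadmap Session ends Wednesday 18:30 → clear.
Pricing Sync: starts Thursday 08:00 at or after Roadmap Session ends Wednesday 18:30 → clear.
Hiring Briefing: starts Thursday 09:00 at or after Roadmap Session ends Wednesday 18:30 → clear.
Kickoff Review: starts Thursday 10:00 at or after Roadmap Session ends Wednesday 18:30 → clear.
Strategy Sync: starts Thursday 16:00 at or after Roadmap Session ends Wednesday 18:30 → clear.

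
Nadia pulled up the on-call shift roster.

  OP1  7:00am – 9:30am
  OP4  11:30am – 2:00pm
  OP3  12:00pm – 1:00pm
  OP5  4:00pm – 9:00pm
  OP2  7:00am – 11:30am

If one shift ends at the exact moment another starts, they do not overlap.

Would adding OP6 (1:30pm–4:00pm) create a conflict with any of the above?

Yes — it overlaps OP4

OP1: ends 9:30am at or before OP6 starts 1:30pm → clear.
OP2: ends 11:30am at or before OP6 starts 1:30pm → clear.
OP4: starts 11:30am before OP6 ends 4:00pm, and ends 2:00pm after OP6 starts 1:30pm → overlap.
OP3: ends 1:00pm at or before OP6 starts 1:30pm → clear.
OP5: starts 4:00pm at or after OP6 ends 4:00pm → clear.
OP6 overlaps OP4.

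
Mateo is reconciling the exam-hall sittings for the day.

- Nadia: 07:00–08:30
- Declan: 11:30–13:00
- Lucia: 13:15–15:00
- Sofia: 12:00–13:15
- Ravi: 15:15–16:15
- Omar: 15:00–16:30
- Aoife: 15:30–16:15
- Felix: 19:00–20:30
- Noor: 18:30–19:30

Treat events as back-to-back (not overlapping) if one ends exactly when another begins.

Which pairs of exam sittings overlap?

Aoife & Omar, Aoife & Ravi, Declan & Sofia, Felix & Noor, Omar & Ravi

Sorted by start: Nadia, Declan, Sofia, Lucia, Omar, Ravi, Aoife, Noor, Felix.
Declan starts after Nadia ends — done with Nadia.
Sofia starts before Declan ends → Declan and Sofia overlap.
Lucia starts after Declan ends — done with Declan.
Lucia starts exactly when Sofia ends (back-to-back, no overlap) — done with Sofia.
Omar starts exactly when Lucia ends (back-to-back, no overlap) — done with Lucia.
Ravi starts before Omar ends → Omar and Ravi overlap.
Aoife starts before Omar ends → Omar and Aoife overlap.
Noor starts after Omar ends — done with Omar.
Aoife starts before Ravi ends → Ravi and Aoife overlap.
Noor starts after Ravi ends — done with Ravi.
Noor starts after Aoife ends — done with Aoife.
Felix starts before Noor ends → Noor and Felix overlap.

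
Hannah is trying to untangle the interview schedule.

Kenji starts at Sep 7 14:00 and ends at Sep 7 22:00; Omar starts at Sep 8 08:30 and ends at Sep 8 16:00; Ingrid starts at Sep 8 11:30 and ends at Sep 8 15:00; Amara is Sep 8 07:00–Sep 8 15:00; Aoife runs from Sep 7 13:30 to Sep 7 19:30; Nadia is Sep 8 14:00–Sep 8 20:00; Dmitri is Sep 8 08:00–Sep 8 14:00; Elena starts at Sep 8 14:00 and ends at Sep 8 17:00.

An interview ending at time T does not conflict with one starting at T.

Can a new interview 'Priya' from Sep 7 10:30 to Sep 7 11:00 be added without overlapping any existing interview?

Yes — the slot is free

Aoife: starts Sep 7 13:30 at or after Priya ends Sep 7 11:00 → clear.
Kenji: starts Sep 7 14:00 at or after Priya ends Sep 7 11:00 → clear.
Amara: starts Sep 8 07:00 at or after Priya ends Sep 7 11:00 → clear.
Dmitri: starts Sep 8 08:00 at or after Priya ends Sep 7 11:00 → clear.
Omar: starts Sep 8 08:30 at or after Priya ends Sep 7 11:00 → clear.
Ingrid: starts Sep 8 11:30 at or after Priya ends Sep 7 11:00 → clear.
Elena: starts Sep 8 14:00 at or after Priya ends Sep 7 11:00 → clear.
Nadia: starts Sep 8 14:00 at or after Priya ends Sep 7 11:00 → clear.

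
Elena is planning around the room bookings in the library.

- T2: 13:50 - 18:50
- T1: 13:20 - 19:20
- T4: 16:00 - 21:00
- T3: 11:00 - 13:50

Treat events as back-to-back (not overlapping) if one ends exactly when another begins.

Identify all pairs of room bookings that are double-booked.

Sorted by start: T3, T1, T2, T4.
T1 starts before T3 ends → T3 and T1 overlap.
T2 starts exactly when T3 ends (back-to-back, no overlap), so nothing later overlaps T3 either.
T2 starts before T1 ends → T1 and T2 overlap.
T4 starts before T1 ends → T1 and T4 overlap.
T4 starts before T2 ends → T2 and T4 overlap.

T1 & T2, T1 & T3, T1 & T4, T2 & T4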